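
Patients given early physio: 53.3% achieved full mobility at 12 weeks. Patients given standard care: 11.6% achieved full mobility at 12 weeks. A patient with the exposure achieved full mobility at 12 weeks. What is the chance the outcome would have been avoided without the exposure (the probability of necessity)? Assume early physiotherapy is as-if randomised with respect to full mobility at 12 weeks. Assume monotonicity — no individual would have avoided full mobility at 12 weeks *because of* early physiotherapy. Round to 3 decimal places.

PN ≈ 0.782

p₁ = 0.533, p₀ = 0.116.
Under exogeneity and monotonicity, PN = (p₁ − p₀) / p₁.
PN = (0.533 − 0.116) / 0.533 = 0.417 / 0.533 ≈ 0.7824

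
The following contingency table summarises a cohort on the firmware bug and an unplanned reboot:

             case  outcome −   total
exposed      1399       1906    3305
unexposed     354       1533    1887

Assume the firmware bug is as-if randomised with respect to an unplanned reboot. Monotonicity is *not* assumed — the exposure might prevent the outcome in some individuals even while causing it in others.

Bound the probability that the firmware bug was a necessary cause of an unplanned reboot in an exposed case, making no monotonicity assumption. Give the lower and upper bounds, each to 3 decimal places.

p₁ = P(outcome | exposed) = 1399/3305 = 0.4233
p₀ = P(outcome | unexposed) = 354/1887 = 0.1876
Under exogeneity alone the bounds on PN are max{0,(p₁−p₀)/p₁} ≤ PN ≤ min{1,(1−p₀)/p₁}.
  lower = (p₁ − p₀)/p₁ = 0.2357 / 0.4233 ≈ 0.5568
  upper = min{1, (1 − p₀)/p₁} = 0.8124 / 0.4233 ≈ 1.9192 → capped at 1

0.557 ≤ PN ≤ 1.000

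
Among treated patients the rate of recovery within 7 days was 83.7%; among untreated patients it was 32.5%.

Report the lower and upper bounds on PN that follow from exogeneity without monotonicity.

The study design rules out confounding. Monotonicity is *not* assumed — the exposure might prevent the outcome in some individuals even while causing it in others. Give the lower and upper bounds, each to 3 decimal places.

p₁ = 0.837, p₀ = 0.325.
Under exogeneity alone the bounds on PN are max{0,(p₁−p₀)/p₁} ≤ PN ≤ min{1,(1−p₀)/p₁}.
  lower = (p₁ − p₀)/p₁ = 0.512 / 0.837 ≈ 0.6117
  upper = min{1, (1 − p₀)/p₁} = 0.675 / 0.837 ≈ 0.8065

0.612 ≤ PN ≤ 0.806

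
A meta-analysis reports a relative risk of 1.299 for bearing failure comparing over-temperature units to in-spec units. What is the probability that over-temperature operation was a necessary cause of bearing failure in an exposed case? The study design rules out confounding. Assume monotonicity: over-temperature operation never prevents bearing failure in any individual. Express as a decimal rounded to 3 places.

PN ≈ 0.230

Under exogeneity and monotonicity, PN = (RR − 1) / RR = 1 − 1/RR.
PN = (1.299 − 1) / 1.299 = 0.299 / 1.299 ≈ 0.2302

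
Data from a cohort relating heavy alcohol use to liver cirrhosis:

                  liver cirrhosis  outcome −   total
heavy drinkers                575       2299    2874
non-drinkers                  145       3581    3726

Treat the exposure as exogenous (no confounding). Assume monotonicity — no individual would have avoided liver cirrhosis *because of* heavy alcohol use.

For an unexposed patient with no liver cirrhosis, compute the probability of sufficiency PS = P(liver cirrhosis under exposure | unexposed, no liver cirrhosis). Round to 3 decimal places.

PS ≈ 0.168

p₁ = P(outcome | exposed) = 575/2874 = 0.20007
p₀ = P(outcome | unexposed) = 145/3726 = 0.038916
Under exogeneity and monotonicity, PS = (p₁ − p₀)/(1 − p₀).
PS = (0.20007 − 0.038916) / 0.96108 ≈ 0.1677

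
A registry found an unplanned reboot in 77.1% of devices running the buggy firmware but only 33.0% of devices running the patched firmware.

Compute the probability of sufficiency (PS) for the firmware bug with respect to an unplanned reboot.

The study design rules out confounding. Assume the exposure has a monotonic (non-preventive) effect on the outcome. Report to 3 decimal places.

p₁ = 0.771, p₀ = 0.33.
Under exogeneity and monotonicity, PS = (p₁ − p₀) / (1 − p₀).
PS = (0.771 − 0.33) / (1 − 0.33) = 0.441 / 0.67 ≈ 0.6582

PS ≈ 0.658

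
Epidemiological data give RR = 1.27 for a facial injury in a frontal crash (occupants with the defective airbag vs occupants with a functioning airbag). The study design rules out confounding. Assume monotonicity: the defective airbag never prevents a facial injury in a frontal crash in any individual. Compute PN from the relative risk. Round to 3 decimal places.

PN ≈ 0.213

Under exogeneity and monotonicity, PN = (RR − 1) / RR = 1 − 1/RR.
PN = (1.27 − 1) / 1.27 = 0.27 / 1.27 ≈ 0.2126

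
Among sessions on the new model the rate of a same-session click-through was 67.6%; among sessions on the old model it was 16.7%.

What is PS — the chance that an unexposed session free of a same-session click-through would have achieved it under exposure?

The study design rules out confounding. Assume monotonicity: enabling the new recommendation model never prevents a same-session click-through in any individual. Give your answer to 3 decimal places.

PS ≈ 0.611

p₁ = 0.676, p₀ = 0.167.
Under exogeneity and monotonicity, PS = (p₁ − p₀) / (1 − p₀).
PS = (0.676 − 0.167) / (1 − 0.167) = 0.509 / 0.833 ≈ 0.6110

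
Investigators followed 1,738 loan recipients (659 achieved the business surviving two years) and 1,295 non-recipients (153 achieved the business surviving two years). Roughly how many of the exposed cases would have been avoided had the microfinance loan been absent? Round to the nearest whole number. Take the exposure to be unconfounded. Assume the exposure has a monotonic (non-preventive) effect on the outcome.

about 454 cases

p₁ = P(outcome | exposed) = 659/1738 = 0.37917
p₀ = P(outcome | unexposed) = 153/1295 = 0.11815
PN = (p₁ − p₀)/p₁ = (0.37917 − 0.11815) / 0.37917 ≈ 0.68841.
Attributable cases ≈ PN × (exposed cases) = 0.68841 × 659 ≈ 453.66.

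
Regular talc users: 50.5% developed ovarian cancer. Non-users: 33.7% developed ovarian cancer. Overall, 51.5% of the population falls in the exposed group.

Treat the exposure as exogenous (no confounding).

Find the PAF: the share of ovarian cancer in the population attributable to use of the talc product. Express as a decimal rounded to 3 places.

PAF ≈ 0.204

p₁ = 0.505, p₀ = 0.337.
Overall risk P(Y=1) = π·p₁ + (1−π)·p₀ = 0.515×0.505 + 0.485×0.337 = 0.42352.
Under exogeneity, PAF = [P(Y=1) − p₀] / P(Y=1).
PAF = (0.42352 − 0.337) / 0.42352 ≈ 0.2043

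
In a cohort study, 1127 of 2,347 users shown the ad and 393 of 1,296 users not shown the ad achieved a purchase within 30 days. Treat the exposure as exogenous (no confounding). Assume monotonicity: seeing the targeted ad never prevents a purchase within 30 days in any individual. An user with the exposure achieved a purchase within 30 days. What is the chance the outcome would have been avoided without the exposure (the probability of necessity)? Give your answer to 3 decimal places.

PN ≈ 0.368

p₁ = P(outcome | exposed) = 1127/2347 = 0.48019
p₀ = P(outcome | unexposed) = 393/1296 = 0.30324
Under exogeneity and monotonicity, PN = (p₁ − p₀) / p₁.
PN = (0.48019 − 0.30324) / 0.48019 = 0.17695 / 0.48019 ≈ 0.3685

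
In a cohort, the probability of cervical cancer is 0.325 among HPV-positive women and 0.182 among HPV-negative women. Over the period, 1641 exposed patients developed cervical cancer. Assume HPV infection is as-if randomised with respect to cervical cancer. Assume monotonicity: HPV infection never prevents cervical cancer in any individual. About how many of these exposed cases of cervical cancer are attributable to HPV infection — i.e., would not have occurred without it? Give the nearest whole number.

Let p₁ = 0.325, p₀ = 0.182.
PN = (p₁ − p₀)/p₁ = (0.325 − 0.182) / 0.325 ≈ 0.44000.
Attributable cases ≈ PN × (exposed cases) = 0.44000 × 1641 ≈ 722.04.

about 722 cases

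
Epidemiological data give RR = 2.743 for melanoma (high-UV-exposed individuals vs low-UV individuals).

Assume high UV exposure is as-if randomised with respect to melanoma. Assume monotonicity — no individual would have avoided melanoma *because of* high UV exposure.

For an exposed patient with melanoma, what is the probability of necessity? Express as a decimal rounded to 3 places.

Under exogeneity and monotonicity, PN = (RR − 1) / RR = 1 − 1/RR.
PN = (2.743 − 1) / 2.743 = 1.743 / 2.743 ≈ 0.6354

PN ≈ 0.635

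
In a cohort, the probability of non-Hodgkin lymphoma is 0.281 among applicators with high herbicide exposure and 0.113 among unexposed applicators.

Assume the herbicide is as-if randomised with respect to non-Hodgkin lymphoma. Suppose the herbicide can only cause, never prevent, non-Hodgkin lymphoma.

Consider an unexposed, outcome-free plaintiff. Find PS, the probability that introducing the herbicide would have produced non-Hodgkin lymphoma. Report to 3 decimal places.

PS ≈ 0.189

Let p₁ = 0.281, p₀ = 0.113.
Under exogeneity and monotonicity, PS = (p₁ − p₀) / (1 − p₀).
PS = (0.281 − 0.113) / (1 − 0.113) = 0.168 / 0.887 ≈ 0.1894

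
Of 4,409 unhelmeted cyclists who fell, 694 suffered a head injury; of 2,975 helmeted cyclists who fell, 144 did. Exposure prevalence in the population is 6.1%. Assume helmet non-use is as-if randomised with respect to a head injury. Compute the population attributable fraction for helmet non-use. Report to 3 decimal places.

p₁ = P(outcome | exposed) = 694/4409 = 0.15741
p₀ = P(outcome | unexposed) = 144/2975 = 0.048403
Overall risk P(Y=1) = π·p₁ + (1−π)·p₀ = 0.061×0.15741 + 0.939×0.048403 = 0.055052.
Under exogeneity, PAF = [P(Y=1) − p₀] / P(Y=1).
PAF = (0.055052 − 0.048403) / 0.055052 ≈ 0.1208

PAF ≈ 0.121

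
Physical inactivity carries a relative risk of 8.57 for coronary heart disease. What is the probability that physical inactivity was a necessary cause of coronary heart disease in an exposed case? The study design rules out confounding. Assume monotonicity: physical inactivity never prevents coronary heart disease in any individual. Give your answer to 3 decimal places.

Under exogeneity and monotonicity, PN = (RR − 1) / RR = 1 − 1/RR.
PN = (8.57 − 1) / 8.57 = 7.57 / 8.57 ≈ 0.8833

PN ≈ 0.883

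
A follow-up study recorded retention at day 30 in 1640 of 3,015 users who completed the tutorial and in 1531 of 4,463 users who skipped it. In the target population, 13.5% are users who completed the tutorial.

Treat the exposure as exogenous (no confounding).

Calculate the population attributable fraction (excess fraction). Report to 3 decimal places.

PAF ≈ 0.073

p₁ = P(outcome | exposed) = 1640/3015 = 0.54395
p₀ = P(outcome | unexposed) = 1531/4463 = 0.34304
Overall risk P(Y=1) = π·p₁ + (1−π)·p₀ = 0.135×0.54395 + 0.865×0.34304 = 0.37016.
Under exogeneity, PAF = [P(Y=1) − p₀] / P(Y=1).
PAF = (0.37016 − 0.34304) / 0.37016 ≈ 0.0733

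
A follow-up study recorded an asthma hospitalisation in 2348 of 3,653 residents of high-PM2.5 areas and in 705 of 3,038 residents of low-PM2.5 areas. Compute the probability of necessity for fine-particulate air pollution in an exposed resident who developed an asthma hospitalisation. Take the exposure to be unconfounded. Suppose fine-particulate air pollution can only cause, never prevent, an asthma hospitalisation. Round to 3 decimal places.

PN ≈ 0.639

p₁ = P(outcome | exposed) = 2348/3653 = 0.64276
p₀ = P(outcome | unexposed) = 705/3038 = 0.23206
Under exogeneity and monotonicity, PN = (p₁ − p₀) / p₁.
PN = (0.64276 − 0.23206) / 0.64276 = 0.4107 / 0.64276 ≈ 0.6390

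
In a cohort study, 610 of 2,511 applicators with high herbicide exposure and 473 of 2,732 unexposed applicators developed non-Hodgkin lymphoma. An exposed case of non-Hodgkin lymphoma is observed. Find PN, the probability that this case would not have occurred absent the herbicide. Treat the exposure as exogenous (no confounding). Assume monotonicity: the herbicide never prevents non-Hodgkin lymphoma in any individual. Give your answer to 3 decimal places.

PN ≈ 0.287

p₁ = P(outcome | exposed) = 610/2511 = 0.24293
p₀ = P(outcome | unexposed) = 473/2732 = 0.17313
Under exogeneity and monotonicity, PN = (p₁ − p₀) / p₁.
PN = (0.24293 − 0.17313) / 0.24293 = 0.069798 / 0.24293 ≈ 0.2873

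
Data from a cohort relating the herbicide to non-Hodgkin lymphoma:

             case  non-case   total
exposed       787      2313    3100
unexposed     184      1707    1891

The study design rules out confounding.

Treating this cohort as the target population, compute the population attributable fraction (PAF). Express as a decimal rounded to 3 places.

PAF ≈ 0.500

p₁ = P(outcome | exposed) = 787/3100 = 0.25387
p₀ = P(outcome | unexposed) = 184/1891 = 0.097303
Exposure prevalence π = 3100/4991 = 0.62112; overall risk P(Y=1) = 0.19455.
Under exogeneity, PAF = [P(Y=1) − p₀]/P(Y=1).
PAF = (0.19455 − 0.097303) / 0.19455 ≈ 0.4999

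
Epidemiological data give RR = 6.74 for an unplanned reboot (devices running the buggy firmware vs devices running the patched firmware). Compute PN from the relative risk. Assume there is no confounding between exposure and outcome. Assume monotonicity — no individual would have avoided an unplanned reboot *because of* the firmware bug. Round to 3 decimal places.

Under exogeneity and monotonicity, PN = (RR − 1) / RR = 1 − 1/RR.
PN = (6.74 − 1) / 6.74 = 5.74 / 6.74 ≈ 0.8516

PN ≈ 0.852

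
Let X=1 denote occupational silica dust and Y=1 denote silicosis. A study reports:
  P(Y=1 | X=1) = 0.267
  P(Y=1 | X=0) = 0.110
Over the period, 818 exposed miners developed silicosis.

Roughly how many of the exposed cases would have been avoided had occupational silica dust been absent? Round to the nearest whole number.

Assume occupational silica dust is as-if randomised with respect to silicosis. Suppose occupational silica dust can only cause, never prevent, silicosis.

Let p₁ = 0.267, p₀ = 0.11.
PN = (p₁ − p₀)/p₁ = (0.267 − 0.11) / 0.267 ≈ 0.58801.
Attributable cases ≈ PN × (exposed cases) = 0.58801 × 818 ≈ 481.00.

about 481 cases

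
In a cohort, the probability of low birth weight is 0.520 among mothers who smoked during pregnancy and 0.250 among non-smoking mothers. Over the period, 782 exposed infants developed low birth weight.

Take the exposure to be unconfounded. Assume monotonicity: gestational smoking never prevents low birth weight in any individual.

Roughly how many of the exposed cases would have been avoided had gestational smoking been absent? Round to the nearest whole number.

about 406 cases

Let p₁ = 0.52, p₀ = 0.25.
PN = (p₁ − p₀)/p₁ = (0.52 − 0.25) / 0.52 ≈ 0.51923.
Attributable cases ≈ PN × (exposed cases) = 0.51923 × 782 ≈ 406.04.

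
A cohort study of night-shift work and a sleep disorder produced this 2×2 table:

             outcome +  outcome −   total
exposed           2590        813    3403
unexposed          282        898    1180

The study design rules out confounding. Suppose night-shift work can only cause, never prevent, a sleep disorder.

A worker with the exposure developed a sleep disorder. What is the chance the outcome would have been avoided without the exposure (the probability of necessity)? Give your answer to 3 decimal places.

PN ≈ 0.686

p₁ = P(outcome | exposed) = 2590/3403 = 0.76109
p₀ = P(outcome | unexposed) = 282/1180 = 0.23898
Under exogeneity and monotonicity, PN = (p₁ − p₀) / p₁.
PN = (0.76109 − 0.23898) / 0.76109 = 0.52211 / 0.76109 ≈ 0.6860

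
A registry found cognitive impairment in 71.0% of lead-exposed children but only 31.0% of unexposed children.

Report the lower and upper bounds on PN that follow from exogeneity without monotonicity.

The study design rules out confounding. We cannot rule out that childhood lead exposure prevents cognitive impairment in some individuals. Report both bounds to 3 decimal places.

p₁ = 0.71, p₀ = 0.31.
Under exogeneity alone the bounds on PN are max{0,(p₁−p₀)/p₁} ≤ PN ≤ min{1,(1−p₀)/p₁}.
  lower = (p₁ − p₀)/p₁ = 0.4 / 0.71 ≈ 0.5634
  upper = min{1, (1 − p₀)/p₁} = 0.69 / 0.71 ≈ 0.9718

0.563 ≤ PN ≤ 0.972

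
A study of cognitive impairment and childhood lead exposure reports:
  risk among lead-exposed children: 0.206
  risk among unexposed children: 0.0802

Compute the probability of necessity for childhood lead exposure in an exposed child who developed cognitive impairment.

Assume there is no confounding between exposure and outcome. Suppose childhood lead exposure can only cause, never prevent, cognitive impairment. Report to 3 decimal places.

Let p₁ = 0.206, p₀ = 0.0802.
Under exogeneity and monotonicity, PN = (p₁ − p₀) / p₁.
PN = (0.206 − 0.0802) / 0.206 = 0.1258 / 0.206 ≈ 0.6107

PN ≈ 0.611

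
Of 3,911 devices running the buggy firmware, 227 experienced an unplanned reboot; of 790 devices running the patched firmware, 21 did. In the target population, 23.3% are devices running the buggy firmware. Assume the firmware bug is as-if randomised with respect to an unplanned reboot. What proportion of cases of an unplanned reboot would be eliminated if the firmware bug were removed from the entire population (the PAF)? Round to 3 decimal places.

p₁ = P(outcome | exposed) = 227/3911 = 0.058041
p₀ = P(outcome | unexposed) = 21/790 = 0.026582
Overall risk P(Y=1) = π·p₁ + (1−π)·p₀ = 0.233×0.058041 + 0.767×0.026582 = 0.033912.
Under exogeneity, PAF = [P(Y=1) − p₀] / P(Y=1).
PAF = (0.033912 − 0.026582) / 0.033912 ≈ 0.2161

PAF ≈ 0.216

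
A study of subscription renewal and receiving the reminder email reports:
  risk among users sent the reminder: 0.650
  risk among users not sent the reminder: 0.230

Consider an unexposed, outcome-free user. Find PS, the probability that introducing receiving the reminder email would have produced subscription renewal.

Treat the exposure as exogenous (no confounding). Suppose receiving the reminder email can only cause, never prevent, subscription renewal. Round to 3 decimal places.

PS ≈ 0.545

Let p₁ = 0.65, p₀ = 0.23.
Under exogeneity and monotonicity, PS = (p₁ − p₀) / (1 − p₀).
PS = (0.65 − 0.23) / (1 − 0.23) = 0.42 / 0.77 ≈ 0.5455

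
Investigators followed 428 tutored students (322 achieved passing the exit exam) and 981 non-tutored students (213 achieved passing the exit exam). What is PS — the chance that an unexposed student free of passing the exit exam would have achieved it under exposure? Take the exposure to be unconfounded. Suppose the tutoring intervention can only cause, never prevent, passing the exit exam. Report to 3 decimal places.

PS ≈ 0.684

p₁ = P(outcome | exposed) = 322/428 = 0.75234
p₀ = P(outcome | unexposed) = 213/981 = 0.21713
Under exogeneity and monotonicity, PS = (p₁ − p₀) / (1 − p₀).
PS = (0.75234 − 0.21713) / (1 − 0.21713) = 0.53521 / 0.78287 ≈ 0.6836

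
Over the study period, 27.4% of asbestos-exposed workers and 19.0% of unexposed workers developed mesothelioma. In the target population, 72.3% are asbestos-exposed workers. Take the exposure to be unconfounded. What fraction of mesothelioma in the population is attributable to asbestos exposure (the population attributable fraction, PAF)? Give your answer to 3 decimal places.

p₁ = 0.274, p₀ = 0.19.
Overall risk P(Y=1) = π·p₁ + (1−π)·p₀ = 0.723×0.274 + 0.277×0.19 = 0.25073.
Under exogeneity, PAF = [P(Y=1) − p₀] / P(Y=1).
PAF = (0.25073 − 0.19) / 0.25073 ≈ 0.2422

PAF ≈ 0.242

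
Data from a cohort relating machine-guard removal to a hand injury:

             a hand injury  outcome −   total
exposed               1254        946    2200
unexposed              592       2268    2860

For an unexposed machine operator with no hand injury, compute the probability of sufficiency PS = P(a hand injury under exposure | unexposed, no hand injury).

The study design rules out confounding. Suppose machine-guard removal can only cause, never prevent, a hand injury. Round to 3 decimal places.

p₁ = P(outcome | exposed) = 1254/2200 = 0.57
p₀ = P(outcome | unexposed) = 592/2860 = 0.20699
Under exogeneity and monotonicity, PS = (p₁ − p₀) / (1 − p₀).
PS = (0.57 − 0.20699) / (1 − 0.20699) = 0.36301 / 0.79301 ≈ 0.4578

PS ≈ 0.458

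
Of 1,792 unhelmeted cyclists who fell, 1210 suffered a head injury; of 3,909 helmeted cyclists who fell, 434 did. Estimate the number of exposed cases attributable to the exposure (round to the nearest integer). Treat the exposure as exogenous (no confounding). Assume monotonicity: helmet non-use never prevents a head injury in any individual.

p₁ = P(outcome | exposed) = 1210/1792 = 0.67522
p₀ = P(outcome | unexposed) = 434/3909 = 0.11103
PN = (p₁ − p₀)/p₁ = (0.67522 − 0.11103) / 0.67522 ≈ 0.83557.
Attributable cases ≈ PN × (exposed cases) = 0.83557 × 1210 ≈ 1011.04.

about 1011 cases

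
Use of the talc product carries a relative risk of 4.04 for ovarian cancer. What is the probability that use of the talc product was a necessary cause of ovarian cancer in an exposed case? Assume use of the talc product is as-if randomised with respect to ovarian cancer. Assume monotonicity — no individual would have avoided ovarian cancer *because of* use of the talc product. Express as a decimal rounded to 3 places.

Under exogeneity and monotonicity, PN = (RR − 1) / RR = 1 − 1/RR.
PN = (4.04 − 1) / 4.04 = 3.04 / 4.04 ≈ 0.7525

PN ≈ 0.752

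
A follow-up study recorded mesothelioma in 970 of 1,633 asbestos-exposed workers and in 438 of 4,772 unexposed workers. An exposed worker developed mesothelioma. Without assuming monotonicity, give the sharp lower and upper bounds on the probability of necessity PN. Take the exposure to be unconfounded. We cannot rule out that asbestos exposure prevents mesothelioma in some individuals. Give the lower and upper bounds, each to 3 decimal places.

0.845 ≤ PN ≤ 1.000

p₁ = P(outcome | exposed) = 970/1633 = 0.594
p₀ = P(outcome | unexposed) = 438/4772 = 0.091785
Under exogeneity alone the bounds on PN are max{0,(p₁−p₀)/p₁} ≤ PN ≤ min{1,(1−p₀)/p₁}.
  lower = (p₁ − p₀)/p₁ = 0.50221 / 0.594 ≈ 0.8455
  upper = min{1, (1 − p₀)/p₁} = 0.90821 / 0.594 ≈ 1.5290 → capped at 1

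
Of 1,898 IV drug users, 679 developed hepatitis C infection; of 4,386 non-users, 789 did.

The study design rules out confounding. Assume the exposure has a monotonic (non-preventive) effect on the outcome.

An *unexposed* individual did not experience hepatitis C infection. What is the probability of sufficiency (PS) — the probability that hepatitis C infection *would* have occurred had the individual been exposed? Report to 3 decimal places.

p₁ = P(outcome | exposed) = 679/1898 = 0.35774
p₀ = P(outcome | unexposed) = 789/4386 = 0.17989
Under exogeneity and monotonicity, PS = (p₁ − p₀) / (1 − p₀).
PS = (0.35774 − 0.17989) / (1 − 0.17989) = 0.17785 / 0.82011 ≈ 0.2169

PS ≈ 0.217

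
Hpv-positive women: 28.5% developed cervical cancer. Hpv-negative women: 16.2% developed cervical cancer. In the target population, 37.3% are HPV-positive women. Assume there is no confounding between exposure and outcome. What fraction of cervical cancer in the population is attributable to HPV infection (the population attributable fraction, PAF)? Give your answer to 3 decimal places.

PAF ≈ 0.221

p₁ = 0.285, p₀ = 0.162.
Overall risk P(Y=1) = π·p₁ + (1−π)·p₀ = 0.373×0.285 + 0.627×0.162 = 0.20788.
Under exogeneity, PAF = [P(Y=1) − p₀] / P(Y=1).
PAF = (0.20788 − 0.162) / 0.20788 ≈ 0.2207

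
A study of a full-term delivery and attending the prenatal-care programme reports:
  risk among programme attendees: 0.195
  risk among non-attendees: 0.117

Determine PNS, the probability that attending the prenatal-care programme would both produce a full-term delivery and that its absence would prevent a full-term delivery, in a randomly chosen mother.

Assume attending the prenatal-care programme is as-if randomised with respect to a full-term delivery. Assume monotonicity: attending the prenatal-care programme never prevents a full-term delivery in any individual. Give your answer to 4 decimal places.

PNS ≈ 0.0780

Let p₁ = 0.195, p₀ = 0.117.
Under exogeneity and monotonicity, PNS = p₁ − p₀.
PNS = 0.195 − 0.117 = 0.078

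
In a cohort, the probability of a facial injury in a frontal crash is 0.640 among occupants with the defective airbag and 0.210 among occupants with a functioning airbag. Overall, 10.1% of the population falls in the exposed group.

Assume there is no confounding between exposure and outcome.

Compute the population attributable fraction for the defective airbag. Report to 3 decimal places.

Let p₁ = 0.64, p₀ = 0.21.
Overall risk P(Y=1) = π·p₁ + (1−π)·p₀ = 0.101×0.64 + 0.899×0.21 = 0.25343.
Under exogeneity, PAF = [P(Y=1) − p₀] / P(Y=1).
PAF = (0.25343 − 0.21) / 0.25343 ≈ 0.1714

PAF ≈ 0.171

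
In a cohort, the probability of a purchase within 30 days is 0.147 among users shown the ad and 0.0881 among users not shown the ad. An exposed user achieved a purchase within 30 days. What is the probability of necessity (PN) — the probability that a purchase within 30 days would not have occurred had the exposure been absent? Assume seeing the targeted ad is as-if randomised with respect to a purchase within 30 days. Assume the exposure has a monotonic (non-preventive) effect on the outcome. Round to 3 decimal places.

PN ≈ 0.401

Let p₁ = 0.147, p₀ = 0.0881.
Under exogeneity and monotonicity, PN = (p₁ − p₀) / p₁.
PN = (0.147 − 0.0881) / 0.147 = 0.0589 / 0.147 ≈ 0.4007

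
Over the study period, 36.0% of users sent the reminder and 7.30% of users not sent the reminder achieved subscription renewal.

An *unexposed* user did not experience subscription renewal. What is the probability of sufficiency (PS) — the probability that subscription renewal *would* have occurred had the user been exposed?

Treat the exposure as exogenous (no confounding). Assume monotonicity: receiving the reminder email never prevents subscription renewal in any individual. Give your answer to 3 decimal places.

PS ≈ 0.310

p₁ = 0.36, p₀ = 0.073.
Under exogeneity and monotonicity, PS = (p₁ − p₀) / (1 − p₀).
PS = (0.36 − 0.073) / (1 − 0.073) = 0.287 / 0.927 ≈ 0.3096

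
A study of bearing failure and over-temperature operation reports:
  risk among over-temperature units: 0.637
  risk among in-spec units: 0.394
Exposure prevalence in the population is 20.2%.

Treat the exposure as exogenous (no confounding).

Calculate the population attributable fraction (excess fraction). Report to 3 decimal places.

PAF ≈ 0.111

Let p₁ = 0.637, p₀ = 0.394.
Overall risk P(Y=1) = π·p₁ + (1−π)·p₀ = 0.202×0.637 + 0.798×0.394 = 0.44309.
Under exogeneity, PAF = [P(Y=1) − p₀] / P(Y=1).
PAF = (0.44309 − 0.394) / 0.44309 ≈ 0.1108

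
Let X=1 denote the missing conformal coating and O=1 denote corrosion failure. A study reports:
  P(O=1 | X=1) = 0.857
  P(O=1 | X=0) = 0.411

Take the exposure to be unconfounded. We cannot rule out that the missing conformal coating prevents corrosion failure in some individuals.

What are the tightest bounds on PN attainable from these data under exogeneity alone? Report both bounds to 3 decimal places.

Let p₁ = 0.857, p₀ = 0.411.
Under exogeneity alone the bounds on PN are max{0,(p₁−p₀)/p₁} ≤ PN ≤ min{1,(1−p₀)/p₁}.
  lower = (p₁ − p₀)/p₁ = 0.446 / 0.857 ≈ 0.5204
  upper = min{1, (1 − p₀)/p₁} = 0.589 / 0.857 ≈ 0.6873

0.520 ≤ PN ≤ 0.687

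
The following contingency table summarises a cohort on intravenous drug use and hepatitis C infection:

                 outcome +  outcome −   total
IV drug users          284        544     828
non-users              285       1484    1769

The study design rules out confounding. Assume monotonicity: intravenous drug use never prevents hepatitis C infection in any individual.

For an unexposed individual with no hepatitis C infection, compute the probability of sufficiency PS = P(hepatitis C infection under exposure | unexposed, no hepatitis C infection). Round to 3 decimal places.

p₁ = P(outcome | exposed) = 284/828 = 0.343
p₀ = P(outcome | unexposed) = 285/1769 = 0.16111
Under exogeneity and monotonicity, PS = (p₁ − p₀)/(1 − p₀).
PS = (0.343 − 0.16111) / 0.83889 ≈ 0.2168

PS ≈ 0.217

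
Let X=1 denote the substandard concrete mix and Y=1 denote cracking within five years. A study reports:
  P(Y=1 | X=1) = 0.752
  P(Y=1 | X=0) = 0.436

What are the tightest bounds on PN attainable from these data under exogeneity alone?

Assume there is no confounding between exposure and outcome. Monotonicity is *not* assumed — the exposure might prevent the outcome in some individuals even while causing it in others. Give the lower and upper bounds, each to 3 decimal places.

Let p₁ = 0.752, p₀ = 0.436.
Under exogeneity alone the bounds on PN are max{0,(p₁−p₀)/p₁} ≤ PN ≤ min{1,(1−p₀)/p₁}.
  lower = (p₁ − p₀)/p₁ = 0.316 / 0.752 ≈ 0.4202
  upper = min{1, (1 − p₀)/p₁} = 0.564 / 0.752 ≈ 0.7500

0.420 ≤ PN ≤ 0.750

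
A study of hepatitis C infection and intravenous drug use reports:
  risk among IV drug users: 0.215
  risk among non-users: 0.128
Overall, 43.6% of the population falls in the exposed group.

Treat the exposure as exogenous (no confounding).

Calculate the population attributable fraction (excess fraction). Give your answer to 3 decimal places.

PAF ≈ 0.229

Let p₁ = 0.215, p₀ = 0.128.
Overall risk P(Y=1) = π·p₁ + (1−π)·p₀ = 0.436×0.215 + 0.564×0.128 = 0.16593.
Under exogeneity, PAF = [P(Y=1) − p₀] / P(Y=1).
PAF = (0.16593 − 0.128) / 0.16593 ≈ 0.2286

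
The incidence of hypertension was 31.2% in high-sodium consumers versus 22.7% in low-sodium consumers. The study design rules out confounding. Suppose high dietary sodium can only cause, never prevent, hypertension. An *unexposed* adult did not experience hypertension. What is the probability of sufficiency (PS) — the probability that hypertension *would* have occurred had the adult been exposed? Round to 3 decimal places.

p₁ = 0.312, p₀ = 0.227.
Under exogeneity and monotonicity, PS = (p₁ − p₀) / (1 − p₀).
PS = (0.312 − 0.227) / (1 − 0.227) = 0.085 / 0.773 ≈ 0.1100

PS ≈ 0.110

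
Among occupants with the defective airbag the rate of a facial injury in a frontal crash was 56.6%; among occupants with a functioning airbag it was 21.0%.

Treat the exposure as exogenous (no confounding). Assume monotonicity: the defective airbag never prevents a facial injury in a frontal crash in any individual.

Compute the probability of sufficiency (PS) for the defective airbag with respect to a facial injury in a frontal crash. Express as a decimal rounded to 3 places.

PS ≈ 0.451

p₁ = 0.566, p₀ = 0.21.
Under exogeneity and monotonicity, PS = (p₁ − p₀) / (1 − p₀).
PS = (0.566 − 0.21) / (1 − 0.21) = 0.356 / 0.79 ≈ 0.4506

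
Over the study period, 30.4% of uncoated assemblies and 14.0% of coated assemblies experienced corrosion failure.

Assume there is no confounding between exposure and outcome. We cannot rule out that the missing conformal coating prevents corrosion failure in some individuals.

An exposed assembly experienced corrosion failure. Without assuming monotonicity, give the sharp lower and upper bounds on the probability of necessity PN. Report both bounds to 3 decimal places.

p₁ = 0.304, p₀ = 0.14.
Under exogeneity alone the bounds on PN are max{0,(p₁−p₀)/p₁} ≤ PN ≤ min{1,(1−p₀)/p₁}.
  lower = (p₁ − p₀)/p₁ = 0.164 / 0.304 ≈ 0.5395
  upper = min{1, (1 − p₀)/p₁} = 0.86 / 0.304 ≈ 2.8289 → capped at 1

0.539 ≤ PN ≤ 1.000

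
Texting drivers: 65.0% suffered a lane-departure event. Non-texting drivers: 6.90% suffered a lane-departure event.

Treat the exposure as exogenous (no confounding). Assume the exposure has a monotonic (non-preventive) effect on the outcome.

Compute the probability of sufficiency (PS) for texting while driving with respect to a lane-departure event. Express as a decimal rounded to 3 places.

p₁ = 0.65, p₀ = 0.069.
Under exogeneity and monotonicity, PS = (p₁ − p₀) / (1 − p₀).
PS = (0.65 − 0.069) / (1 − 0.069) = 0.581 / 0.931 ≈ 0.6241

PS ≈ 0.624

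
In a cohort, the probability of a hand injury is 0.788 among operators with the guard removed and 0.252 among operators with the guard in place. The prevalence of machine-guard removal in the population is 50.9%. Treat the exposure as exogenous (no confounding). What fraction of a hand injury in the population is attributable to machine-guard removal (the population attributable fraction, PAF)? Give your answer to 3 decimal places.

PAF ≈ 0.520

Let p₁ = 0.788, p₀ = 0.252.
Overall risk P(Y=1) = π·p₁ + (1−π)·p₀ = 0.509×0.788 + 0.491×0.252 = 0.52482.
Under exogeneity, PAF = [P(Y=1) − p₀] / P(Y=1).
PAF = (0.52482 − 0.252) / 0.52482 ≈ 0.5198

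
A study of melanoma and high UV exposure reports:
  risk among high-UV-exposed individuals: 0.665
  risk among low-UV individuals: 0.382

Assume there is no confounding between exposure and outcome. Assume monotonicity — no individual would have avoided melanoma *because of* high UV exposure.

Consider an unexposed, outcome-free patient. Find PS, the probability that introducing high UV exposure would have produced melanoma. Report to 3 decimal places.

PS ≈ 0.458

Let p₁ = 0.665, p₀ = 0.382.
Under exogeneity and monotonicity, PS = (p₁ − p₀) / (1 − p₀).
PS = (0.665 − 0.382) / (1 − 0.382) = 0.283 / 0.618 ≈ 0.4579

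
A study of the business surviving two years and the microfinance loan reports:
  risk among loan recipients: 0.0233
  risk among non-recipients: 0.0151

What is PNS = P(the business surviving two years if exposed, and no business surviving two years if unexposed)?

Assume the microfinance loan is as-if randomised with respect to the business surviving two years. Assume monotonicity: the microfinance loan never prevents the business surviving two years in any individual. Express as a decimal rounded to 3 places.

Let p₁ = 0.0233, p₀ = 0.0151.
Under exogeneity and monotonicity, PNS = p₁ − p₀.
PNS = 0.0233 − 0.0151 = 0.0082

PNS ≈ 0.008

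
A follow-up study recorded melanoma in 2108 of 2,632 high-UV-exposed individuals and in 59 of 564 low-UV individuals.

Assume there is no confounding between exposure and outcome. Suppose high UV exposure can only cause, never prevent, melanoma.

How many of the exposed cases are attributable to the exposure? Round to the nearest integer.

p₁ = P(outcome | exposed) = 2108/2632 = 0.80091
p₀ = P(outcome | unexposed) = 59/564 = 0.10461
PN = (p₁ − p₀)/p₁ = (0.80091 − 0.10461) / 0.80091 ≈ 0.86939.
Attributable cases ≈ PN × (exposed cases) = 0.86939 × 2108 ≈ 1832.67.

about 1833 cases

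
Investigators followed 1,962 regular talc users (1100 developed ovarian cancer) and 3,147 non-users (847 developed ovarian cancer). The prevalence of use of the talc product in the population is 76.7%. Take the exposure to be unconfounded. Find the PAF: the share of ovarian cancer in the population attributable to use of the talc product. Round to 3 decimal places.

p₁ = P(outcome | exposed) = 1100/1962 = 0.56065
p₀ = P(outcome | unexposed) = 847/3147 = 0.26915
Overall risk P(Y=1) = π·p₁ + (1−π)·p₀ = 0.767×0.56065 + 0.233×0.26915 = 0.49273.
Under exogeneity, PAF = [P(Y=1) − p₀] / P(Y=1).
PAF = (0.49273 − 0.26915) / 0.49273 ≈ 0.4538

PAF ≈ 0.454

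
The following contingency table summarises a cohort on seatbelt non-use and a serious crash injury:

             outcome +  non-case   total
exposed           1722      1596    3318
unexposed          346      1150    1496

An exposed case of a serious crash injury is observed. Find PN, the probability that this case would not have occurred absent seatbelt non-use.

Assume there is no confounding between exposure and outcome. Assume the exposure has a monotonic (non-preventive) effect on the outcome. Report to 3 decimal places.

PN ≈ 0.554

p₁ = P(outcome | exposed) = 1722/3318 = 0.51899
p₀ = P(outcome | unexposed) = 346/1496 = 0.23128
Under exogeneity and monotonicity, PN = (p₁ − p₀)/p₁.
PN = (0.51899 − 0.23128) / 0.51899 ≈ 0.5544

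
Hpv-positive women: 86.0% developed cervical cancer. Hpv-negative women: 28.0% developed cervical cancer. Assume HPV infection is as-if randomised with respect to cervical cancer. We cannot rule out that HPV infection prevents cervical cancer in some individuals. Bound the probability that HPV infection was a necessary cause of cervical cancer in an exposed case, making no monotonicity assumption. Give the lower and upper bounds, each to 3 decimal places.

0.674 ≤ PN ≤ 0.837

p₁ = 0.86, p₀ = 0.28.
Under exogeneity alone the bounds on PN are max{0,(p₁−p₀)/p₁} ≤ PN ≤ min{1,(1−p₀)/p₁}.
  lower = (p₁ − p₀)/p₁ = 0.58 / 0.86 ≈ 0.6744
  upper = min{1, (1 − p₀)/p₁} = 0.72 / 0.86 ≈ 0.8372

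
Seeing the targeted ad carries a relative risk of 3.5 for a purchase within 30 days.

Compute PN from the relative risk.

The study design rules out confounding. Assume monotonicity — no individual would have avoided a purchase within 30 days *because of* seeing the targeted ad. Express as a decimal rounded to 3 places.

Under exogeneity and monotonicity, PN = (RR − 1) / RR = 1 − 1/RR.
PN = (3.5 − 1) / 3.5 = 2.5 / 3.5 ≈ 0.7143

PN ≈ 0.714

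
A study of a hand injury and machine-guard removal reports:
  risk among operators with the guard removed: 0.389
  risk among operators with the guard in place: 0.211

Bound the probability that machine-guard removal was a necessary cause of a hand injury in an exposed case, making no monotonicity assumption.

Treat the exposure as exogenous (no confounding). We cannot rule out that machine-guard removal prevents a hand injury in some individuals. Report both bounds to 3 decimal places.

0.458 ≤ PN ≤ 1.000

Let p₁ = 0.389, p₀ = 0.211.
Under exogeneity alone the bounds on PN are max{0,(p₁−p₀)/p₁} ≤ PN ≤ min{1,(1−p₀)/p₁}.
  lower = (p₁ − p₀)/p₁ = 0.178 / 0.389 ≈ 0.4576
  upper = min{1, (1 − p₀)/p₁} = 0.789 / 0.389 ≈ 2.0283 → capped at 1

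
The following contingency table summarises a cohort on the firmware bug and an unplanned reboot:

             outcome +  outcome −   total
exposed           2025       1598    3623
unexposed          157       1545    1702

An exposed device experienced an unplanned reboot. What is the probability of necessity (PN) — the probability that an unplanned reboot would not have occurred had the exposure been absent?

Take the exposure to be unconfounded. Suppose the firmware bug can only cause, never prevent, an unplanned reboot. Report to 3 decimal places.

PN ≈ 0.835

p₁ = P(outcome | exposed) = 2025/3623 = 0.55893
p₀ = P(outcome | unexposed) = 157/1702 = 0.092244
Under exogeneity and monotonicity, PN = (p₁ − p₀) / p₁.
PN = (0.55893 − 0.092244) / 0.55893 = 0.46668 / 0.55893 ≈ 0.8350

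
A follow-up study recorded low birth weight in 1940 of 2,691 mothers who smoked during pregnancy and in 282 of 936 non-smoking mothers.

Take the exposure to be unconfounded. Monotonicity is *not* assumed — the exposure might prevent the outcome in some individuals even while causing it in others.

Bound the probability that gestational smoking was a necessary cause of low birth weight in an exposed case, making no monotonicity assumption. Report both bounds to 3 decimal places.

p₁ = P(outcome | exposed) = 1940/2691 = 0.72092
p₀ = P(outcome | unexposed) = 282/936 = 0.30128
Under exogeneity alone the bounds on PN are max{0,(p₁−p₀)/p₁} ≤ PN ≤ min{1,(1−p₀)/p₁}.
  lower = (p₁ − p₀)/p₁ = 0.41964 / 0.72092 ≈ 0.5821
  upper = min{1, (1 − p₀)/p₁} = 0.69872 / 0.72092 ≈ 0.9692

0.582 ≤ PN ≤ 0.969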